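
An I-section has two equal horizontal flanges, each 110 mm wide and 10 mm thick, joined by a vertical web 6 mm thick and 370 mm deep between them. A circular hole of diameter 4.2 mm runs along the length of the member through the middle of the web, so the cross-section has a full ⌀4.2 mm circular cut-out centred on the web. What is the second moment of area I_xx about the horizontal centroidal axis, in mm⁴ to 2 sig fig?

I_xx ≈ 1.0 × 10⁸ mm⁴

Break the section into simple shapes (no overlaps), measuring from the bottom-left corner of the bounding box.
Bottom flange: 110 × 10, A = 1 100 mm², y = 5 mm, Ī = 9 167 mm⁴.
Web: 6 × 370, A = 2 220 mm², y = 195 mm, Ī = 25 326 500 mm⁴.
Top flange: 110 × 10, A = 1 100 mm², y = 385 mm, Ī = 9 167 mm⁴.
Hole (subtracted): ⌀4.2, A = 13.85 mm², y = 195 mm, Ī = 15.27 mm⁴.
By symmetry the centroid is at mid-height, ȳ = 195 mm.
Transfer each piece to the horizontal centroidal axis using Ī + A·d² with d = y − 195:
  bottom flange: d = -190 mm → contributes +39 719 167 mm⁴
  web: d = 0 mm → contributes +25 326 500 mm⁴
  top flange: d = 190 mm → contributes +39 719 167 mm⁴
  hole: d = 0 mm → contributes −15.27 mm⁴
Total I = 104 764 818 mm⁴.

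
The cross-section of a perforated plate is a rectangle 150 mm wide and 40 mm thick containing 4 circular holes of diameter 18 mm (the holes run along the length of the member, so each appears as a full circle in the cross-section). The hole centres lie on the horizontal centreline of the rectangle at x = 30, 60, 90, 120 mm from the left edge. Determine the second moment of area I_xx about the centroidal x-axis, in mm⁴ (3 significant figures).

I_xx ≈ 7.79 × 10⁵ mm⁴

Split into non-overlapping primitives; take the origin at the lower-left of the bounding box.
Plate: 150 × 40, A = 6 000 mm², y = 20 mm, Ī = 800 000 mm⁴.
Hole 1 (subtracted): ⌀18, A = 254.47 mm², y = 20 mm, Ī = 5 153 mm⁴.
Hole 2 (subtracted): ⌀18, A = 254.47 mm², y = 20 mm, Ī = 5 153 mm⁴.
Hole 3 (subtracted): ⌀18, A = 254.47 mm², y = 20 mm, Ī = 5 153 mm⁴.
Hole 4 (subtracted): ⌀18, A = 254.47 mm², y = 20 mm, Ī = 5 153 mm⁴.
By symmetry the centroid is at mid-height, ȳ = 20 mm.
All pieces are centred on the centroidal x-axis, so I = ΣĪ (holes subtracted) = 779 388 mm⁴.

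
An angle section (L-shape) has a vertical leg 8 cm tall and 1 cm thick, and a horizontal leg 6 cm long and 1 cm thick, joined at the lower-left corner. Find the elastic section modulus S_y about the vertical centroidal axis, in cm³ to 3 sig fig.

Treat the section as a set of non-overlapping primitives; coordinates are from the bounding-box lower-left.
Vertical leg: 1 × 8, A = 8 cm², x = 0.5 cm, Ī = 0.66667 cm⁴.
Horizontal leg (remainder): 5 × 1, A = 5 cm², x = 3.5 cm, Ī = 10.417 cm⁴.
Centroid: x̄ = ΣA·x / ΣA = 1.6538 cm.
Transfer each piece to the vertical centroidal axis using Ī + A·d² with d = x − 1.6538:
  vertical leg: d = -1.1538 cm → contributes +11.318 cm⁴
  horizontal leg (remainder): d = 1.8462 cm → contributes +27.458 cm⁴
Total I = 38.776 cm⁴.
Extreme fibre distance c = 4.3462 cm; S = I/c = 8.9218 cm³.

S_y ≈ 8.92 cm³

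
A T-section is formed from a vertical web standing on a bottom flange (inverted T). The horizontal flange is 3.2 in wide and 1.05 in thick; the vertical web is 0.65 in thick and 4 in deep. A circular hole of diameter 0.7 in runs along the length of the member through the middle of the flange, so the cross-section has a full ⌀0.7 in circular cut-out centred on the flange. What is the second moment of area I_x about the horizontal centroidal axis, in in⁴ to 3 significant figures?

I_x ≈ 12.6 in⁴

Decompose the section into non-overlapping parts with the origin at the bottom-left of its bounding rectangle.
Flange: 3.2 × 1.05, A = 3.36 in², y = 0.525 in, Ī = 0.3087 in⁴.
Web: 0.65 × 4, A = 2.6 in², y = 3.05 in, Ī = 3.4667 in⁴.
Hole (subtracted): ⌀0.7, A = 0.38485 in², y = 0.525 in, Ī = 0.011786 in⁴.
Centroid: ȳ = ΣA·y / ΣA = 1.7025 in.
Transfer each piece to the horizontal centroidal axis using Ī + A·d² with d = y − 1.7025:
  flange: d = -1.1775 in → contributes +4.9677 in⁴
  web: d = 1.3475 in → contributes +8.1873 in⁴
  hole: d = -1.1775 in → contributes −0.54542 in⁴
Total I = 12.61 in⁴.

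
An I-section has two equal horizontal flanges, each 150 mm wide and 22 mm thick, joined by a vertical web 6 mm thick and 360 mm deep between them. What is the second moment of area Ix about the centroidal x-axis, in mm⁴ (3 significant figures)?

Treat the section as a set of non-overlapping primitives; coordinates are from the bounding-box lower-left.
Bottom flange: 150 × 22, A = 3 300 mm², y = 11 mm, Ī = 133 100 mm⁴.
Web: 6 × 360, A = 2 160 mm², y = 202 mm, Ī = 23 328 000 mm⁴.
Top flange: 150 × 22, A = 3 300 mm², y = 393 mm, Ī = 133 100 mm⁴.
By symmetry the centroid is at mid-height, ȳ = 202 mm.
Transfer each piece to the centroidal x-axis using Ī + A·d² with d = y − 202:
  bottom flange: d = -191 mm → contributes +120 520 400 mm⁴
  web: d = 0 mm → contributes +23 328 000 mm⁴
  top flange: d = 191 mm → contributes +120 520 400 mm⁴
Total I = 264 368 800 mm⁴.

Ix ≈ 2.64 × 10⁸ mm⁴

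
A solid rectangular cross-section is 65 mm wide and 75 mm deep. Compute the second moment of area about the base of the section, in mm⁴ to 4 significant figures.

The section: 65 × 75, A = 4 875 mm², y = 37.5 mm, Ī = 2 285 156 mm⁴.
Transfer it to the bottom edge using Ī + A·d² with d = y − 0:
  the section: d = 37.5 mm → contributes +9 140 625 mm⁴
Total I = 9 140 625 mm⁴.

I_base ≈ 9.141 × 10⁶ mm⁴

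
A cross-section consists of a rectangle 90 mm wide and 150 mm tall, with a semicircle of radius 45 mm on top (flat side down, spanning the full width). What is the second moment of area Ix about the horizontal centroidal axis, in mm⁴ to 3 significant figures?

Decompose the section into non-overlapping parts with the origin at the bottom-left of its bounding rectangle.
Rectangular body: 90 × 150, A = 13 500 mm², y = 75 mm, Ī = 25 312 500 mm⁴.
Semicircular cap: semicircle r = 45, A = 3180.9 mm², y = 169.1 mm, Ī = 450 072 mm⁴.
Centroid: ȳ = ΣA·y / ΣA = 92.944 mm.
Transfer each piece to the horizontal centroidal axis using Ī + A·d² with d = y − 92.944:
  rectangular body: d = -17.944 mm → contributes +29 659 132 mm⁴
  semicircular cap: d = 76.155 mm → contributes +18 897 749 mm⁴
Total I = 48 556 881 mm⁴.

Ix ≈ 4.86 × 10⁷ mm⁴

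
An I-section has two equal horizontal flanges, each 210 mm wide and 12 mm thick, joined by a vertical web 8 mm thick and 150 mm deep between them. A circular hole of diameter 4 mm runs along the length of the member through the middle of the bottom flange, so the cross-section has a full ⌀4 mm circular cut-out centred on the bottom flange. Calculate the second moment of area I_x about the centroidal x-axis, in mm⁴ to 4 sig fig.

I_x ≈ 3.530 × 10⁷ mm⁴

Treat the section as a set of non-overlapping primitives; coordinates are from the bounding-box lower-left.
Bottom flange: 210 × 12, A = 2 520 mm², y = 6 mm, Ī = 30 240 mm⁴.
Web: 8 × 150, A = 1 200 mm², y = 87 mm, Ī = 2 250 000 mm⁴.
Top flange: 210 × 12, A = 2 520 mm², y = 168 mm, Ī = 30 240 mm⁴.
Hole (subtracted): ⌀4, A = 12.5664 mm², y = 6 mm, Ī = 12.5664 mm⁴.
Centroid: ȳ = ΣA·y / ΣA = 87.1635 mm.
Transfer each piece to the centroidal x-axis using Ī + A·d² with d = y − 87.1635:
  bottom flange: d = -81.1635 mm → contributes +16 630 754 mm⁴
  web: d = -0.16345 mm → contributes +2 250 032 mm⁴
  top flange: d = 80.8365 mm → contributes +16 497 300 mm⁴
  hole: d = -81.1635 mm → contributes −82793.6 mm⁴
Total I = 35 295 293 mm⁴.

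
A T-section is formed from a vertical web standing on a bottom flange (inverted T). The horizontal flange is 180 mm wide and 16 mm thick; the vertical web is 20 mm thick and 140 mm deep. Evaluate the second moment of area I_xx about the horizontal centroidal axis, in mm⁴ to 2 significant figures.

I_xx ≈ 1.3 × 10⁷ mm⁴

Break the section into simple shapes (no overlaps), measuring from the bottom-left corner of the bounding box.
Flange: 180 × 16, A = 2 880 mm², y = 8 mm, Ī = 61 440 mm⁴.
Web: 20 × 140, A = 2 800 mm², y = 86 mm, Ī = 4 573 333 mm⁴.
Centroid: ȳ = ΣA·y / ΣA = 46.45 mm.
Transfer each piece to the horizontal centroidal axis using Ī + A·d² with d = y − 46.45:
  flange: d = -38.45 mm → contributes +4 319 395 mm⁴
  web: d = 39.55 mm → contributes +8 952 944 mm⁴
Total I = 13 272 340 mm⁴.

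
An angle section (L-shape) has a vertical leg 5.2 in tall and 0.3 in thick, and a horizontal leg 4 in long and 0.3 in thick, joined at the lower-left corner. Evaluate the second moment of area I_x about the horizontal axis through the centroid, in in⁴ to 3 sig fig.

I_x ≈ 7.42 in⁴

Split into non-overlapping primitives; take the origin at the lower-left of the bounding box.
Vertical leg: 0.3 × 5.2, A = 1.56 in², y = 2.6 in, Ī = 3.5152 in⁴.
Horizontal leg (remainder): 3.7 × 0.3, A = 1.11 in², y = 0.15 in, Ī = 0.008325 in⁴.
Centroid: ȳ = ΣA·y / ΣA = 1.5815 in.
Transfer each piece to the horizontal axis through the centroid using Ī + A·d² with d = y − 1.5815:
  vertical leg: d = 1.0185 in → contributes +5.1336 in⁴
  horizontal leg (remainder): d = -1.4315 in → contributes +2.2828 in⁴
Total I = 7.4164 in⁴.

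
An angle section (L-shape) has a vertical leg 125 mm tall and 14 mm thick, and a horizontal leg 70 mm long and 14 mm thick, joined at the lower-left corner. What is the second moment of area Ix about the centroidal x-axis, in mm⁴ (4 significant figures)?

Break the section into simple shapes (no overlaps), measuring from the bottom-left corner of the bounding box.
Vertical leg: 14 × 125, A = 1 750 mm², y = 62.5 mm, Ī = 2 278 646 mm⁴.
Horizontal leg (remainder): 56 × 14, A = 784 mm², y = 7 mm, Ī = 12805.3 mm⁴.
Centroid: ȳ = ΣA·y / ΣA = 45.3287 mm.
Transfer each piece to the centroidal x-axis using Ī + A·d² with d = y − 45.3287:
  vertical leg: d = 17.1713 mm → contributes +2 794 638 mm⁴
  horizontal leg (remainder): d = -38.3287 mm → contributes +1 164 573 mm⁴
Total I = 3 959 211 mm⁴.

Ix ≈ 3.959 × 10⁶ mm⁴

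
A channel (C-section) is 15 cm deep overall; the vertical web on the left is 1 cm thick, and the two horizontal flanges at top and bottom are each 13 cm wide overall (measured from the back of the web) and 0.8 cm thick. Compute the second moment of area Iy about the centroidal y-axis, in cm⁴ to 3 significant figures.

Split into non-overlapping primitives; take the origin at the lower-left of the bounding box.
Web: 1 × 15, A = 15 cm², x = 0.5 cm, Ī = 1.25 cm⁴.
Top flange (beyond web): 12 × 0.8, A = 9.6 cm², x = 7 cm, Ī = 115.2 cm⁴.
Bottom flange (beyond web): 12 × 0.8, A = 9.6 cm², x = 7 cm, Ī = 115.2 cm⁴.
Centroid: x̄ = ΣA·x / ΣA = 4.1491 cm.
Transfer each piece to the centroidal y-axis using Ī + A·d² with d = x − 4.1491:
  web: d = -3.6491 cm → contributes +200.99 cm⁴
  top flange (beyond web): d = 2.8509 cm → contributes +193.22 cm⁴
  bottom flange (beyond web): d = 2.8509 cm → contributes +193.22 cm⁴
Total I = 587.44 cm⁴.

Iy ≈ 587 cm⁴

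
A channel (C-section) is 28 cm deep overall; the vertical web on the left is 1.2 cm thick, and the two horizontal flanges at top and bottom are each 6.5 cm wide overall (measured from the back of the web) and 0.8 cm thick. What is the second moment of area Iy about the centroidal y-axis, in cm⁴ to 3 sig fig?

Split into non-overlapping primitives; take the origin at the lower-left of the bounding box.
Web: 1.2 × 28, A = 33.6 cm², x = 0.6 cm, Ī = 4.032 cm⁴.
Top flange (beyond web): 5.3 × 0.8, A = 4.24 cm², x = 3.85 cm, Ī = 9.9251 cm⁴.
Bottom flange (beyond web): 5.3 × 0.8, A = 4.24 cm², x = 3.85 cm, Ī = 9.9251 cm⁴.
Centroid: x̄ = ΣA·x / ΣA = 1.2549 cm.
Transfer each piece to the centroidal y-axis using Ī + A·d² with d = x − 1.2549:
  web: d = -0.65494 cm → contributes +18.445 cm⁴
  top flange (beyond web): d = 2.5951 cm → contributes +38.479 cm⁴
  bottom flange (beyond web): d = 2.5951 cm → contributes +38.479 cm⁴
Total I = 95.402 cm⁴.

Iy ≈ 95.4 cm⁴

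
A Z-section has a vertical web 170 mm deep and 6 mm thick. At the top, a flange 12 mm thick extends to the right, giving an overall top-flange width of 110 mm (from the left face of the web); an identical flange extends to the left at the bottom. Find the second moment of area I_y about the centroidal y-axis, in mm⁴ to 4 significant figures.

I_y ≈ 9.803 × 10⁶ mm⁴

Break the section into simple shapes (no overlaps), measuring from the bottom-left corner of the bounding box.
Web: 6 × 170, A = 1 020 mm², x = 107 mm, Ī = 3 060 mm⁴.
Top flange (beyond web): 104 × 12, A = 1 248 mm², x = 162 mm, Ī = 1 124 864 mm⁴.
Bottom flange (beyond web): 104 × 12, A = 1 248 mm², x = 52 mm, Ī = 1 124 864 mm⁴.
Centroid: x̄ = ΣA·x / ΣA = 107 mm.
Transfer each piece to the centroidal y-axis using Ī + A·d² with d = x − 107:
  web: d = 0 mm → contributes +3 060 mm⁴
  top flange (beyond web): d = 55 mm → contributes +4 900 064 mm⁴
  bottom flange (beyond web): d = -55 mm → contributes +4 900 064 mm⁴
Total I = 9 803 188 mm⁴.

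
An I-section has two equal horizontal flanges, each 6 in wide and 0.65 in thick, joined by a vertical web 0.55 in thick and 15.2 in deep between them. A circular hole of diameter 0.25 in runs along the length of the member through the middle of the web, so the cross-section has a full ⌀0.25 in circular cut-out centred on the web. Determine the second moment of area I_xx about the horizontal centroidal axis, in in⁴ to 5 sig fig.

Treat the section as a set of non-overlapping primitives; coordinates are from the bounding-box lower-left.
Bottom flange: 6 × 0.65, A = 3.9 in², y = 0.325 in, Ī = 0.1373125 in⁴.
Web: 0.55 × 15.2, A = 8.36 in², y = 8.25 in, Ī = 160.9579 in⁴.
Top flange: 6 × 0.65, A = 3.9 in², y = 16.175 in, Ī = 0.1373125 in⁴.
Hole (subtracted): ⌀0.25, A = 0.04908739 in², y = 8.25 in, Ī = 0.0001917476 in⁴.
By symmetry the centroid is at mid-height, ȳ = 8.25 in.
Transfer each piece to the horizontal centroidal axis using Ī + A·d² with d = y − 8.25:
  bottom flange: d = -7.925 in → contributes +245.0793 in⁴
  web: d = 0 in → contributes +160.9579 in⁴
  top flange: d = 7.925 in → contributes +245.0793 in⁴
  hole: d = 0 in → contributes −0.0001917476 in⁴
Total I = 651.1162 in⁴.

I_xx ≈ 651.12 in⁴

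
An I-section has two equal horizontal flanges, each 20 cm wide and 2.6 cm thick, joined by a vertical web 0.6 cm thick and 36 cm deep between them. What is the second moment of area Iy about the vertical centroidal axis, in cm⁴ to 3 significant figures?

Iy ≈ 3470 cm⁴

Break the section into simple shapes (no overlaps), measuring from the bottom-left corner of the bounding box.
Bottom flange: 20 × 2.6, A = 52 cm², x = 10 cm, Ī = 1733.3 cm⁴.
Web: 0.6 × 36, A = 21.6 cm², x = 10 cm, Ī = 0.648 cm⁴.
Top flange: 20 × 2.6, A = 52 cm², x = 10 cm, Ī = 1733.3 cm⁴.
By symmetry the centroid is at mid-width, x̄ = 10 cm.
All pieces are centred on the vertical centroidal axis, so I = ΣĪ = 3467.3 cm⁴.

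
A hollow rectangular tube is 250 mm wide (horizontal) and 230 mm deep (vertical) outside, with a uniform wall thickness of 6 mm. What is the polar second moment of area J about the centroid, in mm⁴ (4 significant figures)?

Split into non-overlapping primitives; take the origin at the lower-left of the bounding box.
Outer rectangle: 250 × 230, A = 57 500 mm², y = 115 mm, Ī = 253 479 167 mm⁴.
Inner void (subtracted): 238 × 218, A = 51 884 mm², y = 115 mm, Ī = 205 477 935 mm⁴.
By symmetry the centroid is at mid-height, ȳ = 115 mm.
All pieces are centred on the centroidal x-axis, so I = ΣĪ (holes subtracted) = 48 001 232 mm⁴.
Repeating about the centroidal y-axis gives I_y = 54 569 392 mm⁴.
Polar second moment: J = I_x + I_y = 102 570 624 mm⁴.

J ≈ 1.026 × 10⁸ mm⁴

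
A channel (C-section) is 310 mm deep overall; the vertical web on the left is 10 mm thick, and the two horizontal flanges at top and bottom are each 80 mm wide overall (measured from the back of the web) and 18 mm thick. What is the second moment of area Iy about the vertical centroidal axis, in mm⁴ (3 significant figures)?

Split into non-overlapping primitives; take the origin at the lower-left of the bounding box.
Web: 10 × 310, A = 3 100 mm², x = 5 mm, Ī = 25 833 mm⁴.
Top flange (beyond web): 70 × 18, A = 1 260 mm², x = 45 mm, Ī = 514 500 mm⁴.
Bottom flange (beyond web): 70 × 18, A = 1 260 mm², x = 45 mm, Ī = 514 500 mm⁴.
Centroid: x̄ = ΣA·x / ΣA = 22.936 mm.
Transfer each piece to the vertical centroidal axis using Ī + A·d² with d = x − 22.936:
  web: d = -17.936 mm → contributes +1 023 097 mm⁴
  top flange (beyond web): d = 22.064 mm → contributes +1 127 896 mm⁴
  bottom flange (beyond web): d = 22.064 mm → contributes +1 127 896 mm⁴
Total I = 3 278 890 mm⁴.

Iy ≈ 3.28 × 10⁶ mm⁴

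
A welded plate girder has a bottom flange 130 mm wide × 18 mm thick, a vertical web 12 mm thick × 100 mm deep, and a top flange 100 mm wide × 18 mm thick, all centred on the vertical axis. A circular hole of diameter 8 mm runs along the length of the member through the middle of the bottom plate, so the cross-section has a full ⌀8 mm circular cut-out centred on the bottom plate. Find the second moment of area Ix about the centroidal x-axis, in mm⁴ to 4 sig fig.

Break the section into simple shapes (no overlaps), measuring from the bottom-left corner of the bounding box.
Bottom plate: 130 × 18, A = 2 340 mm², y = 9 mm, Ī = 63 180 mm⁴.
Web plate: 12 × 100, A = 1 200 mm², y = 68 mm, Ī = 1 000 000 mm⁴.
Top plate: 100 × 18, A = 1 800 mm², y = 127 mm, Ī = 48 600 mm⁴.
Hole (subtracted): ⌀8, A = 50.2655 mm², y = 9 mm, Ī = 201.062 mm⁴.
Centroid: ȳ = ΣA·y / ΣA = 62.5377 mm.
Transfer each piece to the centroidal x-axis using Ī + A·d² with d = y − 62.5377:
  bottom plate: d = -53.5377 mm → contributes +6 770 277 mm⁴
  web plate: d = 5.46234 mm → contributes +1 035 805 mm⁴
  top plate: d = 64.4623 mm → contributes +7 528 308 mm⁴
  hole: d = -53.5377 mm → contributes −144 276 mm⁴
Total I = 15 190 114 mm⁴.

Ix ≈ 1.519 × 10⁷ mm⁴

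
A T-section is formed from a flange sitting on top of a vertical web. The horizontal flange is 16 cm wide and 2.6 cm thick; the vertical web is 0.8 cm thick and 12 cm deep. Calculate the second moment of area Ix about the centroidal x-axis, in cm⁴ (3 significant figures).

Decompose the section into non-overlapping parts with the origin at the bottom-left of its bounding rectangle.
Flange: 16 × 2.6, A = 41.6 cm², y = 13.3 cm, Ī = 23.435 cm⁴.
Web: 0.8 × 12, A = 9.6 cm², y = 6 cm, Ī = 115.2 cm⁴.
Centroid: ȳ = ΣA·y / ΣA = 11.931 cm.
Transfer each piece to the centroidal x-axis using Ī + A·d² with d = y − 11.931:
  flange: d = 1.3688 cm → contributes +101.37 cm⁴
  web: d = -5.9313 cm → contributes +452.93 cm⁴
Total I = 554.3 cm⁴.

Ix ≈ 554 cm⁴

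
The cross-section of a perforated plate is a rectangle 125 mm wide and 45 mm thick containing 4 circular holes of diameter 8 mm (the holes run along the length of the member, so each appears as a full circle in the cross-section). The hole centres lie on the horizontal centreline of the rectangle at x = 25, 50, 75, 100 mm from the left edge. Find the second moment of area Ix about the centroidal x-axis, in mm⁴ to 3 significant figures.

Treat the section as a set of non-overlapping primitives; coordinates are from the bounding-box lower-left.
Plate: 125 × 45, A = 5 625 mm², y = 22.5 mm, Ī = 949 219 mm⁴.
Hole 1 (subtracted): ⌀8, A = 50.265 mm², y = 22.5 mm, Ī = 201.06 mm⁴.
Hole 2 (subtracted): ⌀8, A = 50.265 mm², y = 22.5 mm, Ī = 201.06 mm⁴.
Hole 3 (subtracted): ⌀8, A = 50.265 mm², y = 22.5 mm, Ī = 201.06 mm⁴.
Hole 4 (subtracted): ⌀8, A = 50.265 mm², y = 22.5 mm, Ī = 201.06 mm⁴.
By symmetry the centroid is at mid-height, ȳ = 22.5 mm.
All pieces are centred on the centroidal x-axis, so I = ΣĪ (holes subtracted) = 948 415 mm⁴.

Ix ≈ 9.48 × 10⁵ mm⁴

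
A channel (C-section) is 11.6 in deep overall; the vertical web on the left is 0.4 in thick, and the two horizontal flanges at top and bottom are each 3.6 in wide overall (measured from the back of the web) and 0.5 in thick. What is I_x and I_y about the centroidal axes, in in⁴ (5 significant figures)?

I_x ≈ 150.66 in⁴, I_y ≈ 8.9287 in⁴

Break the section into simple shapes (no overlaps), measuring from the bottom-left corner of the bounding box.
Web: 0.4 × 11.6, A = 4.64 in², y = 5.8 in, Ī = 52.02987 in⁴.
Top flange (beyond web): 3.2 × 0.5, A = 1.6 in², y = 11.35 in, Ī = 0.03333333 in⁴.
Bottom flange (beyond web): 3.2 × 0.5, A = 1.6 in², y = 0.25 in, Ī = 0.03333333 in⁴.
By symmetry the centroid is at mid-height, ȳ = 5.8 in.
Transfer each piece to the centroidal x-axis using Ī + A·d² with d = y − 5.8:
  web: d = 0 in → contributes +52.02987 in⁴
  top flange (beyond web): d = 5.55 in → contributes +49.31733 in⁴
  bottom flange (beyond web): d = -5.55 in → contributes +49.31733 in⁴
Total I = 150.6645 in⁴.
For the y-axis: x̄ = 0.9346939 in.
Repeating about the centroidal y-axis gives I_y = 8.928697 in⁴.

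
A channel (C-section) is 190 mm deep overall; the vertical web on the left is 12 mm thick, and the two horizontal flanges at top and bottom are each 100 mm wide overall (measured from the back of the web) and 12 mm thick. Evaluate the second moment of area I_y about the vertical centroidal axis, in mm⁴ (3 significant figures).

I_y ≈ 4.13 × 10⁶ mm⁴

Decompose the section into non-overlapping parts with the origin at the bottom-left of its bounding rectangle.
Web: 12 × 190, A = 2 280 mm², x = 6 mm, Ī = 27 360 mm⁴.
Top flange (beyond web): 88 × 12, A = 1 056 mm², x = 56 mm, Ī = 681 472 mm⁴.
Bottom flange (beyond web): 88 × 12, A = 1 056 mm², x = 56 mm, Ī = 681 472 mm⁴.
Centroid: x̄ = ΣA·x / ΣA = 30.044 mm.
Transfer each piece to the vertical centroidal axis using Ī + A·d² with d = x − 30.044:
  web: d = -24.044 mm → contributes +1 345 429 mm⁴
  top flange (beyond web): d = 25.956 mm → contributes +1 392 929 mm⁴
  bottom flange (beyond web): d = 25.956 mm → contributes +1 392 929 mm⁴
Total I = 4 131 288 mm⁴.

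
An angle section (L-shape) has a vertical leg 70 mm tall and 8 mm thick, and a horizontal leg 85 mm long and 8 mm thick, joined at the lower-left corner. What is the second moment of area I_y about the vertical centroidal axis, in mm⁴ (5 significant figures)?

I_y ≈ 8.3718 × 10⁵ mm⁴

Break the section into simple shapes (no overlaps), measuring from the bottom-left corner of the bounding box.
Vertical leg: 8 × 70, A = 560 mm², x = 4 mm, Ī = 2986.667 mm⁴.
Horizontal leg (remainder): 77 × 8, A = 616 mm², x = 46.5 mm, Ī = 304355.3 mm⁴.
Centroid: x̄ = ΣA·x / ΣA = 26.2619 mm.
Transfer each piece to the vertical centroidal axis using Ī + A·d² with d = x − 26.2619:
  vertical leg: d = -22.2619 mm → contributes +280518.4 mm⁴
  horizontal leg (remainder): d = 20.2381 mm → contributes +556656.9 mm⁴
Total I = 837175.3 mm⁴.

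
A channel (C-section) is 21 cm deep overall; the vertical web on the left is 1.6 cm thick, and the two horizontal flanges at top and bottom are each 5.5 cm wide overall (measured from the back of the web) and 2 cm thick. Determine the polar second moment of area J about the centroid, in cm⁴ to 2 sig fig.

Split into non-overlapping primitives; take the origin at the lower-left of the bounding box.
Web: 1.6 × 21, A = 33.6 cm², y = 10.5 cm, Ī = 1 235 cm⁴.
Top flange (beyond web): 3.9 × 2, A = 7.8 cm², y = 20 cm, Ī = 2.6 cm⁴.
Bottom flange (beyond web): 3.9 × 2, A = 7.8 cm², y = 1 cm, Ī = 2.6 cm⁴.
By symmetry the centroid is at mid-height, ȳ = 10.5 cm.
Transfer each piece to the centroidal x-axis using Ī + A·d² with d = y − 10.5:
  web: d = 0 cm → contributes +1 235 cm⁴
  top flange (beyond web): d = 9.5 cm → contributes +706.6 cm⁴
  bottom flange (beyond web): d = -9.5 cm → contributes +706.6 cm⁴
Total I = 2 648 cm⁴.
For the y-axis: x̄ = 1.672 cm.
Repeating about the centroidal y-axis gives I_y = 107.5 cm⁴.
Polar second moment: J = I_x + I_y = 2 755 cm⁴.

J ≈ 2800 cm⁴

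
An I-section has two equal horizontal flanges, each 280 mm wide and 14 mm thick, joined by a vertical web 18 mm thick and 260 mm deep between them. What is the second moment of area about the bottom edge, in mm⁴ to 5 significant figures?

Split into non-overlapping primitives; take the origin at the lower-left of the bounding box.
Bottom flange: 280 × 14, A = 3 920 mm², y = 7 mm, Ī = 64026.67 mm⁴.
Web: 18 × 260, A = 4 680 mm², y = 144 mm, Ī = 26 364 000 mm⁴.
Top flange: 280 × 14, A = 3 920 mm², y = 281 mm, Ī = 64026.67 mm⁴.
Transfer each piece to the bottom edge using Ī + A·d² with d = y − 0:
  bottom flange: d = 7 mm → contributes +256106.7 mm⁴
  web: d = 144 mm → contributes +123 408 480 mm⁴
  top flange: d = 281 mm → contributes +309 591 147 mm⁴
Total I = 433 255 733 mm⁴.

I_base ≈ 4.3326 × 10⁸ mm⁴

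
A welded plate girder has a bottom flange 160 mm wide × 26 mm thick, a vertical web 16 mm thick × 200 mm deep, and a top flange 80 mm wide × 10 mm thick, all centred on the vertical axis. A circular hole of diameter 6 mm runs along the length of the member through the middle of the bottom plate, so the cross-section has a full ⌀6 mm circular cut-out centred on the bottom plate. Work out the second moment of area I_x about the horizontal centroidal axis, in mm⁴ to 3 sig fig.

I_x ≈ 5.45 × 10⁷ mm⁴

Treat the section as a set of non-overlapping primitives; coordinates are from the bounding-box lower-left.
Bottom plate: 160 × 26, A = 4 160 mm², y = 13 mm, Ī = 234 347 mm⁴.
Web plate: 16 × 200, A = 3 200 mm², y = 126 mm, Ī = 10 666 667 mm⁴.
Top plate: 80 × 10, A = 800 mm², y = 231 mm, Ī = 6666.7 mm⁴.
Hole (subtracted): ⌀6, A = 28.274 mm², y = 13 mm, Ī = 63.617 mm⁴.
Centroid: ȳ = ΣA·y / ΣA = 78.915 mm.
Transfer each piece to the horizontal centroidal axis using Ī + A·d² with d = y − 78.915:
  bottom plate: d = -65.915 mm → contributes +18 308 480 mm⁴
  web plate: d = 47.085 mm → contributes +17 761 158 mm⁴
  top plate: d = 152.09 mm → contributes +18 510 625 mm⁴
  hole: d = -65.915 mm → contributes −122 908 mm⁴
Total I = 54 457 354 mm⁴.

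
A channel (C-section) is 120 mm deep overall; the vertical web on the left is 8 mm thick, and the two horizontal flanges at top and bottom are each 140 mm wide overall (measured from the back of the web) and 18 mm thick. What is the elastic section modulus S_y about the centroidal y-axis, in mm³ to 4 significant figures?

S_y ≈ 1.391 × 10⁵ mm³

Treat the section as a set of non-overlapping primitives; coordinates are from the bounding-box lower-left.
Web: 8 × 120, A = 960 mm², x = 4 mm, Ī = 5 120 mm⁴.
Top flange (beyond web): 132 × 18, A = 2 376 mm², x = 74 mm, Ī = 3 449 952 mm⁴.
Bottom flange (beyond web): 132 × 18, A = 2 376 mm², x = 74 mm, Ī = 3 449 952 mm⁴.
Centroid: x̄ = ΣA·x / ΣA = 62.2353 mm.
Transfer each piece to the centroidal y-axis using Ī + A·d² with d = x − 62.2353:
  web: d = -58.2353 mm → contributes +3 260 816 mm⁴
  top flange (beyond web): d = 11.7647 mm → contributes +3 778 810 mm⁴
  bottom flange (beyond web): d = 11.7647 mm → contributes +3 778 810 mm⁴
Total I = 10 818 436 mm⁴.
Extreme fibre distance c = 77.7647 mm; S = I/c = 139 118 mm³.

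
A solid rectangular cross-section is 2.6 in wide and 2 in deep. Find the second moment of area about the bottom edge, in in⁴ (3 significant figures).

The section: 2.6 × 2, A = 5.2 in², y = 1 in, Ī = 1.7333 in⁴.
Transfer it to the base of the section using Ī + A·d² with d = y − 0:
  the section: d = 1 in → contributes +6.9333 in⁴
Total I = 6.9333 in⁴.

I_base ≈ 6.93 in⁴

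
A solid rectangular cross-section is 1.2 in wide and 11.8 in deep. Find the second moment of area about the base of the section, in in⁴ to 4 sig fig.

I_base ≈ 657.2 in⁴

The section: 1.2 × 11.8, A = 14.16 in², y = 5.9 in, Ī = 164.303 in⁴.
Transfer it to a horizontal axis along the bottom face using Ī + A·d² with d = y − 0:
  the section: d = 5.9 in → contributes +657.213 in⁴
Total I = 657.213 in⁴.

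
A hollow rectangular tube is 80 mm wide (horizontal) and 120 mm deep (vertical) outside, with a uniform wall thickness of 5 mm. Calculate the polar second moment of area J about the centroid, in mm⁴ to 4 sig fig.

Break the section into simple shapes (no overlaps), measuring from the bottom-left corner of the bounding box.
Outer rectangle: 80 × 120, A = 9 600 mm², y = 60 mm, Ī = 11 520 000 mm⁴.
Inner void (subtracted): 70 × 110, A = 7 700 mm², y = 60 mm, Ī = 7 764 167 mm⁴.
By symmetry the centroid is at mid-height, ȳ = 60 mm.
All pieces are centred on the centroidal x-axis, so I = ΣĪ (holes subtracted) = 3 755 833 mm⁴.
Repeating about the centroidal y-axis gives I_y = 1 975 833 mm⁴.
Polar second moment: J = I_x + I_y = 5 731 667 mm⁴.

J ≈ 5.732 × 10⁶ mm⁴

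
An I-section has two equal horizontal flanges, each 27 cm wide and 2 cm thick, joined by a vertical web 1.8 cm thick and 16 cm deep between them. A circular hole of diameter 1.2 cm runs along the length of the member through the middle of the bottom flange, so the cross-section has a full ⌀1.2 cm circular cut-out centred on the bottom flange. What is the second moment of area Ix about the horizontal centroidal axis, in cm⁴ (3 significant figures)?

Ix ≈ 9310 cm⁴

Treat the section as a set of non-overlapping primitives; coordinates are from the bounding-box lower-left.
Bottom flange: 27 × 2, A = 54 cm², y = 1 cm, Ī = 18 cm⁴.
Web: 1.8 × 16, A = 28.8 cm², y = 10 cm, Ī = 614.4 cm⁴.
Top flange: 27 × 2, A = 54 cm², y = 19 cm, Ī = 18 cm⁴.
Hole (subtracted): ⌀1.2, A = 1.131 cm², y = 1 cm, Ī = 0.10179 cm⁴.
Centroid: ȳ = ΣA·y / ΣA = 10.075 cm.
Transfer each piece to the horizontal centroidal axis using Ī + A·d² with d = y − 10.075:
  bottom flange: d = -9.075 cm → contributes +4465.2 cm⁴
  web: d = -0.075026 cm → contributes +614.56 cm⁴
  top flange: d = 8.925 cm → contributes +4319.4 cm⁴
  hole: d = -9.075 cm → contributes −93.244 cm⁴
Total I = 9305.9 cm⁴.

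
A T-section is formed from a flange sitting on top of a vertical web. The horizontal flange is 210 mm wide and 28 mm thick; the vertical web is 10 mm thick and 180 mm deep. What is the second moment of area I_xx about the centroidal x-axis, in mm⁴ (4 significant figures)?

Split into non-overlapping primitives; take the origin at the lower-left of the bounding box.
Flange: 210 × 28, A = 5 880 mm², y = 194 mm, Ī = 384 160 mm⁴.
Web: 10 × 180, A = 1 800 mm², y = 90 mm, Ī = 4 860 000 mm⁴.
Centroid: ȳ = ΣA·y / ΣA = 169.625 mm.
Transfer each piece to the centroidal x-axis using Ī + A·d² with d = y − 169.625:
  flange: d = 24.375 mm → contributes +3 877 707 mm⁴
  web: d = -79.625 mm → contributes +16 272 253 mm⁴
Total I = 20 149 960 mm⁴.

I_xx ≈ 2.015 × 10⁷ mm⁴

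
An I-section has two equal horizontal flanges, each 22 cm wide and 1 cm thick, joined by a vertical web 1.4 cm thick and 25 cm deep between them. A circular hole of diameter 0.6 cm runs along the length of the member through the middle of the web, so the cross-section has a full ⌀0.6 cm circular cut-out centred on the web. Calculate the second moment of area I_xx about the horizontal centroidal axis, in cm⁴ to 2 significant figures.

I_xx ≈ 9300 cm⁴

Split into non-overlapping primitives; take the origin at the lower-left of the bounding box.
Bottom flange: 22 × 1, A = 22 cm², y = 0.5 cm, Ī = 1.833 cm⁴.
Web: 1.4 × 25, A = 35 cm², y = 13.5 cm, Ī = 1 823 cm⁴.
Top flange: 22 × 1, A = 22 cm², y = 26.5 cm, Ī = 1.833 cm⁴.
Hole (subtracted): ⌀0.6, A = 0.2827 cm², y = 13.5 cm, Ī = 0.006362 cm⁴.
By symmetry the centroid is at mid-height, ȳ = 13.5 cm.
Transfer each piece to the horizontal centroidal axis using Ī + A·d² with d = y − 13.5:
  bottom flange: d = -13 cm → contributes +3 720 cm⁴
  web: d = 0 cm → contributes +1 823 cm⁴
  top flange: d = 13 cm → contributes +3 720 cm⁴
  hole: d = 0 cm → contributes −0.006362 cm⁴
Total I = 9 263 cm⁴.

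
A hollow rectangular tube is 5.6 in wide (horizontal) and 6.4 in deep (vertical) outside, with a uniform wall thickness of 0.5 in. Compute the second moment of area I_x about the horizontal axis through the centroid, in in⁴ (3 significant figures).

Break the section into simple shapes (no overlaps), measuring from the bottom-left corner of the bounding box.
Outer rectangle: 5.6 × 6.4, A = 35.84 in², y = 3.2 in, Ī = 122.33 in⁴.
Inner void (subtracted): 4.6 × 5.4, A = 24.84 in², y = 3.2 in, Ī = 60.361 in⁴.
By symmetry the centroid is at mid-height, ȳ = 3.2 in.
All pieces are centred on the horizontal axis through the centroid, so I = ΣĪ (holes subtracted) = 61.973 in⁴.

I_x ≈ 62.0 in⁴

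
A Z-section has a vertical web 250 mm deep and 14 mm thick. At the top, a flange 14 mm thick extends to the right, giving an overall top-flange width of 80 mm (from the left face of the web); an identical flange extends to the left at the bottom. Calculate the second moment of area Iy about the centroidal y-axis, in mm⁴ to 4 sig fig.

Split into non-overlapping primitives; take the origin at the lower-left of the bounding box.
Web: 14 × 250, A = 3 500 mm², x = 73 mm, Ī = 57166.7 mm⁴.
Top flange (beyond web): 66 × 14, A = 924 mm², x = 113 mm, Ī = 335 412 mm⁴.
Bottom flange (beyond web): 66 × 14, A = 924 mm², x = 33 mm, Ī = 335 412 mm⁴.
Centroid: x̄ = ΣA·x / ΣA = 73 mm.
Transfer each piece to the centroidal y-axis using Ī + A·d² with d = x − 73:
  web: d = 0 mm → contributes +57166.7 mm⁴
  top flange (beyond web): d = 40 mm → contributes +1 813 812 mm⁴
  bottom flange (beyond web): d = -40 mm → contributes +1 813 812 mm⁴
Total I = 3 684 791 mm⁴.

Iy ≈ 3.685 × 10⁶ mm⁴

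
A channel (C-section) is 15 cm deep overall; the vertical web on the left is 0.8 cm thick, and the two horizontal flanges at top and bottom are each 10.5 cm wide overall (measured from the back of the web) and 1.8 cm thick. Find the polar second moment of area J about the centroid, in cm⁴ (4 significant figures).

Treat the section as a set of non-overlapping primitives; coordinates are from the bounding-box lower-left.
Web: 0.8 × 15, A = 12 cm², y = 7.5 cm, Ī = 225 cm⁴.
Top flange (beyond web): 9.7 × 1.8, A = 17.46 cm², y = 14.1 cm, Ī = 4.7142 cm⁴.
Bottom flange (beyond web): 9.7 × 1.8, A = 17.46 cm², y = 0.9 cm, Ī = 4.7142 cm⁴.
By symmetry the centroid is at mid-height, ȳ = 7.5 cm.
Transfer each piece to the centroidal x-axis using Ī + A·d² with d = y − 7.5:
  web: d = 0 cm → contributes +225 cm⁴
  top flange (beyond web): d = 6.6 cm → contributes +765.272 cm⁴
  bottom flange (beyond web): d = -6.6 cm → contributes +765.272 cm⁴
Total I = 1755.54 cm⁴.
For the y-axis: x̄ = 4.30729 cm.
Repeating about the centroidal y-axis gives I_y = 520.601 cm⁴.
Polar second moment: J = I_x + I_y = 2276.14 cm⁴.

J ≈ 2276 cm⁴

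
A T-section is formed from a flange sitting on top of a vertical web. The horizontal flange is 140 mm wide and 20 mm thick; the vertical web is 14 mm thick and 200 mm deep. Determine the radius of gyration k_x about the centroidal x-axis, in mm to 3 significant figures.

k_x ≈ 68.6 mm

Decompose the section into non-overlapping parts with the origin at the bottom-left of its bounding rectangle.
Flange: 140 × 20, A = 2 800 mm², y = 210 mm, Ī = 93 333 mm⁴.
Web: 14 × 200, A = 2 800 mm², y = 100 mm, Ī = 9 333 333 mm⁴.
Centroid: ȳ = ΣA·y / ΣA = 155 mm.
Transfer each piece to the centroidal x-axis using Ī + A·d² with d = y − 155:
  flange: d = 55 mm → contributes +8 563 333 mm⁴
  web: d = -55 mm → contributes +17 803 333 mm⁴
Total I = 26 366 667 mm⁴.
Radius of gyration: k = √(I/A) = √(26 366 667 / 5 600) = 68.617 mm.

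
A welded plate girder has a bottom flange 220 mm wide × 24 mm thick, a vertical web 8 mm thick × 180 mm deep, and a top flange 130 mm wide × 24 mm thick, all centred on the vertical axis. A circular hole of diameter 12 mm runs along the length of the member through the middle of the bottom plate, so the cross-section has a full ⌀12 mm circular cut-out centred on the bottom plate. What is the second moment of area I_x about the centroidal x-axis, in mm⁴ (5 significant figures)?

I_x ≈ 8.6026 × 10⁷ mm⁴

Break the section into simple shapes (no overlaps), measuring from the bottom-left corner of the bounding box.
Bottom plate: 220 × 24, A = 5 280 mm², y = 12 mm, Ī = 253 440 mm⁴.
Web plate: 8 × 180, A = 1 440 mm², y = 114 mm, Ī = 3 888 000 mm⁴.
Top plate: 130 × 24, A = 3 120 mm², y = 216 mm, Ī = 149 760 mm⁴.
Hole (subtracted): ⌀12, A = 113.0973 mm², y = 12 mm, Ī = 1017.876 mm⁴.
Centroid: ȳ = ΣA·y / ΣA = 92.5354 mm.
Transfer each piece to the centroidal x-axis using Ī + A·d² with d = y − 92.5354:
  bottom plate: d = -80.5354 mm → contributes +34 499 260 mm⁴
  web plate: d = 21.4646 mm → contributes +4 551 450 mm⁴
  top plate: d = 123.4646 mm → contributes +47 709 503 mm⁴
  hole: d = -80.5354 mm → contributes −734561.6 mm⁴
Total I = 86 025 651 mm⁴.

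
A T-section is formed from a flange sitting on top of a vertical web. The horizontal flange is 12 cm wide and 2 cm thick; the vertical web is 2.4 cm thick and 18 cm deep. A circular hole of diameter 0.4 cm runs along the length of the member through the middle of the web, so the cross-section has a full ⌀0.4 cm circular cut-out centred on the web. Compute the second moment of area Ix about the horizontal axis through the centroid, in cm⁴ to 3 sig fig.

Ix ≈ 2720 cm⁴

Decompose the section into non-overlapping parts with the origin at the bottom-left of its bounding rectangle.
Flange: 12 × 2, A = 24 cm², y = 19 cm, Ī = 8 cm⁴.
Web: 2.4 × 18, A = 43.2 cm², y = 9 cm, Ī = 1166.4 cm⁴.
Hole (subtracted): ⌀0.4, A = 0.12566 cm², y = 9 cm, Ī = 0.0012566 cm⁴.
Centroid: ȳ = ΣA·y / ΣA = 12.578 cm.
Transfer each piece to the horizontal axis through the centroid using Ī + A·d² with d = y − 12.578:
  flange: d = 6.4219 cm → contributes +997.77 cm⁴
  web: d = -3.5781 cm → contributes +1719.5 cm⁴
  hole: d = -3.5781 cm → contributes −1.6101 cm⁴
Total I = 2715.7 cm⁴.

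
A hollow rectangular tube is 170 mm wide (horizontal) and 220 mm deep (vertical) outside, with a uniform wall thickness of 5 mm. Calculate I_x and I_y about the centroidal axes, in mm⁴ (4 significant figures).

Split into non-overlapping primitives; take the origin at the lower-left of the bounding box.
Outer rectangle: 170 × 220, A = 37 400 mm², y = 110 mm, Ī = 150 846 667 mm⁴.
Inner void (subtracted): 160 × 210, A = 33 600 mm², y = 110 mm, Ī = 123 480 000 mm⁴.
By symmetry the centroid is at mid-height, ȳ = 110 mm.
All pieces are centred on the centroidal x-axis, so I = ΣĪ (holes subtracted) = 27 366 667 mm⁴.
Repeating about the centroidal y-axis gives I_y = 18 391 667 mm⁴.

I_x ≈ 2.737 × 10⁷ mm⁴, I_y ≈ 1.839 × 10⁷ mm⁴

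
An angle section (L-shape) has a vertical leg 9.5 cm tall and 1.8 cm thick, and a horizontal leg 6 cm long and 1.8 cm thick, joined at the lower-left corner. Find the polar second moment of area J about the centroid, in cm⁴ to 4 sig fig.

Decompose the section into non-overlapping parts with the origin at the bottom-left of its bounding rectangle.
Vertical leg: 1.8 × 9.5, A = 17.1 cm², y = 4.75 cm, Ī = 128.606 cm⁴.
Horizontal leg (remainder): 4.2 × 1.8, A = 7.56 cm², y = 0.9 cm, Ī = 2.0412 cm⁴.
Centroid: ȳ = ΣA·y / ΣA = 3.56971 cm.
Transfer each piece to the centroidal x-axis using Ī + A·d² with d = y − 3.56971:
  vertical leg: d = 1.18029 cm → contributes +152.428 cm⁴
  horizontal leg (remainder): d = -2.66971 cm → contributes +55.9239 cm⁴
Total I = 208.352 cm⁴.
For the y-axis: x̄ = 1.81971 cm.
Repeating about the centroidal y-axis gives I_y = 62.9112 cm⁴.
Polar second moment: J = I_x + I_y = 271.263 cm⁴.

J ≈ 271.3 cm⁴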